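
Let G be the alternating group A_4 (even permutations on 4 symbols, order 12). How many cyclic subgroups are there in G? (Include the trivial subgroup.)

Each element a generates a cyclic subgroup ⟨a⟩; distinct elements may generate the same one (a cyclic group of order d has φ(d) generators).
Cyclic subgroups by order — order 1: 1; order 2: 3; order 3: 4.
Total: 8.

8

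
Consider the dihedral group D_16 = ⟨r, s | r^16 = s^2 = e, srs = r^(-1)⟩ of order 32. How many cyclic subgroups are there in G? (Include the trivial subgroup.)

21

Each element a generates a cyclic subgroup ⟨a⟩; distinct elements may generate the same one (a cyclic group of order d has φ(d) generators).
Cyclic subgroups by order — order 1: 1; order 2: 17; order 4: 1; order 8: 1; order 16: 1.
Total: 21.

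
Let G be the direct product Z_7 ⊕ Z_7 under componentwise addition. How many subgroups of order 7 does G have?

8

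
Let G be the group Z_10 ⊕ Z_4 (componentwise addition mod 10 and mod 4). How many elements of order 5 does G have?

4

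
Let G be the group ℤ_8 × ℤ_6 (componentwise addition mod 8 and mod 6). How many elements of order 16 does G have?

An element (a,b) has order lcm(ord(a), ord(b)); count pairs with lcm equal to 16.
Enumerating gives 0 such elements.

0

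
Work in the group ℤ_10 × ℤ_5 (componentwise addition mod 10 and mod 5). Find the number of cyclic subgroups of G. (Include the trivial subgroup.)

14

A cyclic subgroup of order d is generated by each of its φ(d) elements of order d, so the cyclic subgroups of order d number (#elements of order d)/φ(d).
Cyclic subgroups by order — order 1: 1; order 2: 1; order 5: 6; order 10: 6.
Total: 14.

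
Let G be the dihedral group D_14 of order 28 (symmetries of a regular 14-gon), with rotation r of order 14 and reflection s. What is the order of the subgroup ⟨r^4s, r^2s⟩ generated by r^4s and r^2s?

|⟨r^4s⟩| = 2 and |⟨r^2s⟩| = 2, so |H| is a multiple of lcm(2, 2) = 2 and divides |G| = 28.
Closing under the operation: H = {e, r^2, r^4, r^6, r^8, r^10, r^12, s, r^2s, r^4s, r^6s, r^8s, r^10s, r^12s}, so |H| = 14.

14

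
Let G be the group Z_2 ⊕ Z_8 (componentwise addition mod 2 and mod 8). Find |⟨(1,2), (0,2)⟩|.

|⟨(1,2)⟩| = 4 and |⟨(0,2)⟩| = 4, so |H| is a multiple of lcm(4, 4) = 4 and divides |G| = 16.
Closing under the operation: H = {(0,0), (0,2), (0,4), (0,6), (1,0), (1,2), (1,4), (1,6)}, so |H| = 8.

8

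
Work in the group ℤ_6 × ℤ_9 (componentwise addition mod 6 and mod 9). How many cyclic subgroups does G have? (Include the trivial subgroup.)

Each element a generates a cyclic subgroup ⟨a⟩; distinct elements may generate the same one (a cyclic group of order d has φ(d) generators).
Cyclic subgroups by order — order 1: 1; order 2: 1; order 3: 4; order 6: 4; order 9: 3; order 18: 3.
Total: 16.

16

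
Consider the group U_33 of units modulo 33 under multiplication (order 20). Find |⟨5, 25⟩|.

10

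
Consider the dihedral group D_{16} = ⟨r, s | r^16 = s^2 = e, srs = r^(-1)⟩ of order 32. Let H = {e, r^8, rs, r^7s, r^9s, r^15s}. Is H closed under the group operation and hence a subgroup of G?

|H| = 6 does not divide |G| = 32, so by Lagrange H is not a subgroup.

No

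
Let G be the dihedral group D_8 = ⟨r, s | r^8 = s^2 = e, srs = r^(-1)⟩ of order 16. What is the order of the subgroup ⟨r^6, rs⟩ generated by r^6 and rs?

8

|⟨r^6⟩| = 4 and |⟨rs⟩| = 2, so |H| is a multiple of lcm(4, 2) = 4 and divides |G| = 16.
Closing under the operation: H = {e, r^2, r^4, r^6, rs, r^3s, r^5s, r^7s}, so |H| = 8.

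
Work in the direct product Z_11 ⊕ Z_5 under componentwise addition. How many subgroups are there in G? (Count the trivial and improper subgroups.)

|G| = 55, so by Lagrange every subgroup order divides 55. Divisors: 1, 5, 11, 55.
Subgroups by order — order 1: 1; order 5: 1; order 11: 1; order 55: 1.
Total: 1 + 1 + 1 + 1 = 4.

4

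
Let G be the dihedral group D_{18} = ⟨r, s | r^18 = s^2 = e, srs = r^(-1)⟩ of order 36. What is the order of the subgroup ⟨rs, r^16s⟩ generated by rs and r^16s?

|⟨rs⟩| = 2 and |⟨r^16s⟩| = 2, so |H| is a multiple of lcm(2, 2) = 2 and divides |G| = 36.
Closing under the operation: H = {e, r^3, r^6, r^9, r^12, r^15, rs, r^4s, r^7s, r^10s, r^13s, r^16s}, so |H| = 12.

12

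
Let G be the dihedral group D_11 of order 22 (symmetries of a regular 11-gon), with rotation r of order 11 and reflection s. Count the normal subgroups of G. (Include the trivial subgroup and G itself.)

3

G has 14 subgroups. Checking conjugation-invariance by order — order 1: 1/1 normal; order 2: 0/11 normal; order 11: 1/1 normal; order 22: 1/1 normal.
Total normal subgroups: 3.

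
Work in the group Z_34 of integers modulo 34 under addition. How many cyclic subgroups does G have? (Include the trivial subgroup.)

Group the elements of G by the cyclic subgroup they generate; each cyclic subgroup of order d accounts for φ(d) elements.
Cyclic subgroups by order — order 1: 1; order 2: 1; order 17: 1; order 34: 1.
Total: 4.

4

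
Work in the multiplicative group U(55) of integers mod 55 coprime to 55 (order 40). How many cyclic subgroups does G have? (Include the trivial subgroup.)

12

A cyclic subgroup of order d is generated by each of its φ(d) elements of order d, so the cyclic subgroups of order d number (#elements of order d)/φ(d).
Cyclic subgroups by order — order 1: 1; order 2: 3; order 4: 2; order 5: 1; order 10: 3; order 20: 2.
Total: 12.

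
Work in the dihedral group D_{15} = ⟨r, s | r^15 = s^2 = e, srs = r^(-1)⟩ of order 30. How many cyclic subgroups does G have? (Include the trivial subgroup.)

A cyclic subgroup of order d is generated by each of its φ(d) elements of order d, so the cyclic subgroups of order d number (#elements of order d)/φ(d).
Cyclic subgroups by order — order 1: 1; order 2: 15; order 3: 1; order 5: 1; order 15: 1.
Total: 19.

19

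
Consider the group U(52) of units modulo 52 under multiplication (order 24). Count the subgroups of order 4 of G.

|G| = 24 and 4 | 24, so subgroups of order 4 are possible by Lagrange.
The subgroups of order 4 are: {1, 5, 21, 25}; {1, 25, 27, 51}; {1, 25, 31, 47}.
So G has 3 subgroups of order 4.

3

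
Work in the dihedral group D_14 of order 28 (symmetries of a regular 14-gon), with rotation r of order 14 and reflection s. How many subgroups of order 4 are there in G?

|G| = 28 and 4 | 28, so subgroups of order 4 are possible by Lagrange.
The subgroups of order 4 are: {e, r^7, r^3s, r^10s}; {e, r^7, r^4s, r^11s}; {e, r^7, r^5s, r^12s}; {e, r^7, r^6s, r^13s}; … (7 in all).
So G has 7 subgroups of order 4.

7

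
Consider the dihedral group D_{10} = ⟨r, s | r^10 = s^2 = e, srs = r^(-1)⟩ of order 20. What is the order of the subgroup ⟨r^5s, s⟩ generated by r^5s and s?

|⟨r^5s⟩| = 2 and |⟨s⟩| = 2, so |H| is a multiple of lcm(2, 2) = 2 and divides |G| = 20.
Closing under the operation: H = {e, r^5, s, r^5s}, so |H| = 4.

4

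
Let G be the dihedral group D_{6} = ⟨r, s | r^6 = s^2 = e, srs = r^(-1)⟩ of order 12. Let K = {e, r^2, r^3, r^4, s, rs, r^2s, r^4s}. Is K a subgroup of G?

No

|K| = 8 does not divide |G| = 12, so by Lagrange K is not a subgroup.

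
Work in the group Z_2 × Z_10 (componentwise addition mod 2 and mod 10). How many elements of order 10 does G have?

12

An element (a,b) has order lcm(ord(a), ord(b)); count pairs with lcm equal to 10.
Enumerating gives 12 such elements.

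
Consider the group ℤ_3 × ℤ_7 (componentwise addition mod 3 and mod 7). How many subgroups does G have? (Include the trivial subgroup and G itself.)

4

|G| = 21, so by Lagrange every subgroup order divides 21. Divisors: 1, 3, 7, 21.
Subgroups by order — order 1: 1; order 3: 1; order 7: 1; order 21: 1.
Total: 1 + 1 + 1 + 1 = 4.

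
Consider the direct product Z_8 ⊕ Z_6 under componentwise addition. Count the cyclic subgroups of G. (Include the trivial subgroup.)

16

Group the elements of G by the cyclic subgroup they generate; each cyclic subgroup of order d accounts for φ(d) elements.
Cyclic subgroups by order — order 1: 1; order 2: 3; order 3: 1; order 4: 2; order 6: 3; order 8: 2; order 12: 2; order 24: 2.
Total: 16.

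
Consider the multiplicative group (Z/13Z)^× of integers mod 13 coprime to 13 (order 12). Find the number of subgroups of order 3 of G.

1

|G| = 12 and 3 | 12, so subgroups of order 3 are possible by Lagrange.
The subgroups of order 3 are: {1, 3, 9}.
So G has 1 subgroup of order 3.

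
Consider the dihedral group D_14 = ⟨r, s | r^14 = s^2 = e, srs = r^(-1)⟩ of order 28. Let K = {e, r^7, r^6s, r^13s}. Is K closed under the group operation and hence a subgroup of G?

|K| = 4 divides |G| = 28, consistent with Lagrange.
K contains the identity, every element's inverse is in K, and K is closed under ·: it is a subgroup.

Yes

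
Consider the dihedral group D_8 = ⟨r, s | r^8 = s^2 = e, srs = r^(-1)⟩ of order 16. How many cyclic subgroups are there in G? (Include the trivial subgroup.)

A cyclic subgroup of order d is generated by each of its φ(d) elements of order d, so the cyclic subgroups of order d number (#elements of order d)/φ(d).
Cyclic subgroups by order — order 1: 1; order 2: 9; order 4: 1; order 8: 1.
Total: 12.

12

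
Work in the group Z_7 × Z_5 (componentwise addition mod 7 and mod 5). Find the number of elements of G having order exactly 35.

24

An element (a,b) has order lcm(ord(a), ord(b)); count pairs with lcm equal to 35.
Enumerating gives 24 such elements.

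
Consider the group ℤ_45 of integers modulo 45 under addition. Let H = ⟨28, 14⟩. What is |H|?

45

|⟨28⟩| = 45 and |⟨14⟩| = 45, so |H| is a multiple of lcm(45, 45) = 45 and divides |G| = 45.
Closing {28, 14} under the group operation gives all of G, so |H| = 45.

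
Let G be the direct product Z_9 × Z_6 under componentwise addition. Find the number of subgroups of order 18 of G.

4

|G| = 54 and 18 | 54, so subgroups of order 18 are possible by Lagrange.
The subgroups of order 18 are: {(0,0), (0,1), (0,2), (0,3), (0,4), (0,5), (3,0), (3,1), (3,2), (3,3), (3,4), (3,5), (6,0), (6,1), (6,2), (6,3), (6,4), (6,5)}; {(0,0), (0,3), (1,0), (1,3), (2,0), (2,3), (3,0), (3,3), (4,0), (4,3), (5,0), (5,3), (6,0), (6,3), (7,0), (7,3), (8,0), (8,3)}; {(0,0), (0,3), (1,1), (1,4), (2,2), (2,5), (3,0), (3,3), (4,1), (4,4), (5,2), (5,5), (6,0), (6,3), (7,1), (7,4), (8,2), (8,5)}; {(0,0), (0,3), (1,2), (1,5), (2,1), (2,4), (3,0), (3,3), (4,2), (4,5), (5,1), (5,4), (6,0), (6,3), (7,2), (7,5), (8,1), (8,4)}.
So G has 4 subgroups of order 18.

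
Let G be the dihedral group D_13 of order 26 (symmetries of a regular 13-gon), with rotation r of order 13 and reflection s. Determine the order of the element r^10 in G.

13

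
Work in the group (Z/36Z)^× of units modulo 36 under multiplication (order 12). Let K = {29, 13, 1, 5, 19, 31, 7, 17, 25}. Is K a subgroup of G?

No

|K| = 9 does not divide |G| = 12, so by Lagrange K is not a subgroup.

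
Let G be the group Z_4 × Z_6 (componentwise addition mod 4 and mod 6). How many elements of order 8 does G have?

0

An element (a,b) has order lcm(ord(a), ord(b)); count pairs with lcm equal to 8.
Enumerating gives 0 such elements.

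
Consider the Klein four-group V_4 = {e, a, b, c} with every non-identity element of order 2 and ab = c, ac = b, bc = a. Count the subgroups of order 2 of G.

|G| = 4 and 2 | 4, so subgroups of order 2 are possible by Lagrange.
The subgroups of order 2 are: {e, a}; {e, b}; {e, c}.
So G has 3 subgroups of order 2.

3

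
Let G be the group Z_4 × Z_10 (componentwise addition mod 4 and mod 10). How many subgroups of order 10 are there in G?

|G| = 40 and 10 | 40, so subgroups of order 10 are possible by Lagrange.
The subgroups of order 10 are: {(0,0), (0,1), (0,2), (0,3), (0,4), (0,5), (0,6), (0,7), (0,8), (0,9)}; {(0,0), (0,2), (0,4), (0,6), (0,8), (2,0), (2,2), (2,4), (2,6), (2,8)}; {(0,0), (0,2), (0,4), (0,6), (0,8), (2,1), (2,3), (2,5), (2,7), (2,9)}.
So G has 3 subgroups of order 10.

3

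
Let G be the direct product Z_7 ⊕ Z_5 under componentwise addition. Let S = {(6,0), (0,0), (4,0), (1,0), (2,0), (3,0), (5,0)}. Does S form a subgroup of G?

|S| = 7 divides |G| = 35, consistent with Lagrange.
S contains the identity, every element's inverse is in S, and S is closed under +: it is a subgroup.
In fact S = ⟨(4,0)⟩.

Yes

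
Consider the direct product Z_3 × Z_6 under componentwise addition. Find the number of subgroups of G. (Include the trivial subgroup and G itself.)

|G| = 18, so by Lagrange every subgroup order divides 18. Divisors: 1, 2, 3, 6, 9, 18.
Subgroups by order — order 1: 1; order 2: 1; order 3: 4; order 6: 4; order 9: 1; order 18: 1.
Total: 1 + 1 + 4 + 4 + 1 + 1 = 12.

12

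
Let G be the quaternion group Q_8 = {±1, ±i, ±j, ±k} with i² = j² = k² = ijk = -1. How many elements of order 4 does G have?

The elements of order 4 are: i, -i, j, -j, k, -k.
That's 6.

6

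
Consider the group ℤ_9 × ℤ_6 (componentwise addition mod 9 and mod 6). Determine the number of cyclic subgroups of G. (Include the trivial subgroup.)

Group the elements of G by the cyclic subgroup they generate; each cyclic subgroup of order d accounts for φ(d) elements.
Cyclic subgroups by order — order 1: 1; order 2: 1; order 3: 4; order 6: 4; order 9: 3; order 18: 3.
Total: 16.

16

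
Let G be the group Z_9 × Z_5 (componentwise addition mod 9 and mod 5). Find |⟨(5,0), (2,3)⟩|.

45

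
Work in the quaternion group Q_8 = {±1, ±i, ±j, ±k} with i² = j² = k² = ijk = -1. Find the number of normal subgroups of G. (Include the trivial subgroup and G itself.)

6

G has 6 subgroups. Checking conjugation-invariance by order — order 1: 1/1 normal; order 2: 1/1 normal; order 4: 3/3 normal; order 8: 1/1 normal.
Total normal subgroups: 6.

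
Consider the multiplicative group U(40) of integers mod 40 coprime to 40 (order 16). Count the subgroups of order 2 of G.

|G| = 16 and 2 | 16, so subgroups of order 2 are possible by Lagrange.
The subgroups of order 2 are: {1, 11}; {1, 19}; {1, 21}; {1, 29}; … (7 in all).
So G has 7 subgroups of order 2.

7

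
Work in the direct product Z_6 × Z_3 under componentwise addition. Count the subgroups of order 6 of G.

|G| = 18 and 6 | 18, so subgroups of order 6 are possible by Lagrange.
The subgroups of order 6 are: {(0,0), (0,1), (0,2), (3,0), (3,1), (3,2)}; {(0,0), (1,0), (2,0), (3,0), (4,0), (5,0)}; {(0,0), (1,1), (2,2), (3,0), (4,1), (5,2)}; {(0,0), (1,2), (2,1), (3,0), (4,2), (5,1)}.
So G has 4 subgroups of order 6.

4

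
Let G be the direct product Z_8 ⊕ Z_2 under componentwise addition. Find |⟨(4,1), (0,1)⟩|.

|⟨(4,1)⟩| = 2 and |⟨(0,1)⟩| = 2, so |H| is a multiple of lcm(2, 2) = 2 and divides |G| = 16.
Closing under the operation: H = {(0,0), (0,1), (4,0), (4,1)}, so |H| = 4.

4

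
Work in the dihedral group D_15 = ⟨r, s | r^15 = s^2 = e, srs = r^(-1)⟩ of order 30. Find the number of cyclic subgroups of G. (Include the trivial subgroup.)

Each element a generates a cyclic subgroup ⟨a⟩; distinct elements may generate the same one (a cyclic group of order d has φ(d) generators).
Cyclic subgroups by order — order 1: 1; order 2: 15; order 3: 1; order 5: 1; order 15: 1.
Total: 19.

19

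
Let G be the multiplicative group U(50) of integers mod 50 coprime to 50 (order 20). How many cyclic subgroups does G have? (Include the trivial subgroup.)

6

Group the elements of G by the cyclic subgroup they generate; each cyclic subgroup of order d accounts for φ(d) elements.
Cyclic subgroups by order — order 1: 1; order 2: 1; order 4: 1; order 5: 1; order 10: 1; order 20: 1.
Total: 6.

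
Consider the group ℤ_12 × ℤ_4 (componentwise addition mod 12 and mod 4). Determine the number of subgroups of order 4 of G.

|G| = 48 and 4 | 48, so subgroups of order 4 are possible by Lagrange.
The subgroups of order 4 are: {(0,0), (0,1), (0,2), (0,3)}; {(0,0), (0,2), (6,0), (6,2)}; {(0,0), (0,2), (6,1), (6,3)}; {(0,0), (3,0), (6,0), (9,0)}; … (7 in all).
So G has 7 subgroups of order 4.

7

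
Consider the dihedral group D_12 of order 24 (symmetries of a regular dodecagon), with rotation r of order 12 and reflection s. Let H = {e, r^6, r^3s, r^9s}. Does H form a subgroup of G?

|H| = 4 divides |G| = 24, consistent with Lagrange.
H contains the identity, every element's inverse is in H, and H is closed under ·: it is a subgroup.

Yes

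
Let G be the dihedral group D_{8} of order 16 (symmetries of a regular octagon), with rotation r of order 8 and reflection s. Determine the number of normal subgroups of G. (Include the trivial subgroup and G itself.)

G has 19 subgroups. Checking conjugation-invariance by order — order 1: 1/1 normal; order 2: 1/9 normal; order 4: 1/5 normal; order 8: 3/3 normal; order 16: 1/1 normal.
Total normal subgroups: 7.

7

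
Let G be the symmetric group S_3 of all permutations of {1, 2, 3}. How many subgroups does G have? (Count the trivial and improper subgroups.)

|G| = 6, so by Lagrange every subgroup order divides 6. Divisors: 1, 2, 3, 6.
Subgroups by order — order 1: 1; order 2: 3; order 3: 1; order 6: 1.
Total: 1 + 3 + 1 + 1 = 6.

6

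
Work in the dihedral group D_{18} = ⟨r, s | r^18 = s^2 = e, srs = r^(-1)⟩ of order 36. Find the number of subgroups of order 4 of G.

|G| = 36 and 4 | 36, so subgroups of order 4 are possible by Lagrange.
The subgroups of order 4 are: {e, r^9, rs, r^10s}; {e, r^9, r^2s, r^11s}; {e, r^9, r^3s, r^12s}; {e, r^9, r^4s, r^13s}; … (9 in all).
So G has 9 subgroups of order 4.

9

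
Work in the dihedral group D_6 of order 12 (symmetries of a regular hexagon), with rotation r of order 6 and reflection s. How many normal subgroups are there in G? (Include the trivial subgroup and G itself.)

G has 16 subgroups. Checking conjugation-invariance by order — order 1: 1/1 normal; order 2: 1/7 normal; order 3: 1/1 normal; order 4: 0/3 normal; order 6: 3/3 normal; order 12: 1/1 normal.
Total normal subgroups: 7.

7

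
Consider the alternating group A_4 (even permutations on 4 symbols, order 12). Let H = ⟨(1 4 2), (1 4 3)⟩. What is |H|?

12

|⟨(1 4 2)⟩| = 3 and |⟨(1 4 3)⟩| = 3, so |H| is a multiple of lcm(3, 3) = 3 and divides |G| = 12.
Closing {(1 4 2), (1 4 3)} under the group operation gives all of G, so |H| = 12.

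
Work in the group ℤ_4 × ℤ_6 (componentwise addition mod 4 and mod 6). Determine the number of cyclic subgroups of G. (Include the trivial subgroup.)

Each element a generates a cyclic subgroup ⟨a⟩; distinct elements may generate the same one (a cyclic group of order d has φ(d) generators).
Cyclic subgroups by order — order 1: 1; order 2: 3; order 3: 1; order 4: 2; order 6: 3; order 12: 2.
Total: 12.

12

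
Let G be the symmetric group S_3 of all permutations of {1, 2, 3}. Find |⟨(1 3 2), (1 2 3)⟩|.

3

|⟨(1 3 2)⟩| = 3 and |⟨(1 2 3)⟩| = 3, so |H| is a multiple of lcm(3, 3) = 3 and divides |G| = 6.
Closing under the operation: H = {e, (1 2 3), (1 3 2)}, so |H| = 3.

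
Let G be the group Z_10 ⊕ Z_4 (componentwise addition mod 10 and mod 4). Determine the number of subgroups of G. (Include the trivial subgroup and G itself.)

|G| = 40, so by Lagrange every subgroup order divides 40. Divisors: 1, 2, 4, 5, 8, 10, 20, 40.
Subgroups by order — order 1: 1; order 2: 3; order 4: 3; order 5: 1; order 8: 1; order 10: 3; order 20: 3; order 40: 1.
Total: 1 + 3 + 3 + 1 + 1 + 3 + 3 + 1 = 16.

16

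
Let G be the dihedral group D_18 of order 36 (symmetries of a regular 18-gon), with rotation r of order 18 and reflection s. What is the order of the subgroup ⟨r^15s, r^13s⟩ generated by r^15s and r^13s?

18

|⟨r^15s⟩| = 2 and |⟨r^13s⟩| = 2, so |H| is a multiple of lcm(2, 2) = 2 and divides |G| = 36.
Closing under the operation: H = {e, r^2, r^4, r^6, r^8, r^10, r^12, r^14, r^16, rs, r^3s, r^5s, r^7s, r^9s, r^11s, r^13s, r^15s, r^17s}, so |H| = 18.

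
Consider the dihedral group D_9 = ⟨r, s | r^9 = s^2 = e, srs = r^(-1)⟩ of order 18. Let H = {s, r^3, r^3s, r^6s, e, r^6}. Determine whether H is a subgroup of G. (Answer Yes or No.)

Yes

|H| = 6 divides |G| = 18, consistent with Lagrange.
H contains the identity, every element's inverse is in H, and H is closed under ·: it is a subgroup.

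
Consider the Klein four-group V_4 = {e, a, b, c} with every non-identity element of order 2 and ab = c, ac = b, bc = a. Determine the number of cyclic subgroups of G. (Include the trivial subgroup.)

Each element a generates a cyclic subgroup ⟨a⟩; distinct elements may generate the same one (a cyclic group of order d has φ(d) generators).
Cyclic subgroups by order — order 1: 1; order 2: 3.
Total: 4.

4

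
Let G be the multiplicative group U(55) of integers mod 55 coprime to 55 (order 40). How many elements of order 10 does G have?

Enumerating element orders in G gives 12 elements of order 10.

12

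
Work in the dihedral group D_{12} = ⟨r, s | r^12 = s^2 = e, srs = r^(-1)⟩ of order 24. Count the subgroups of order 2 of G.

13

|G| = 24 and 2 | 24, so subgroups of order 2 are possible by Lagrange.
The subgroups of order 2 are: {e, r^10s}; {e, r^11s}; {e, r^2s}; {e, r^3s}; … (13 in all).
So G has 13 subgroups of order 2.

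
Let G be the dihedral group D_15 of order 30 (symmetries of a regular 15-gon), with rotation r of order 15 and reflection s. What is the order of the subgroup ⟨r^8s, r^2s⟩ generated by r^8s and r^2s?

|⟨r^8s⟩| = 2 and |⟨r^2s⟩| = 2, so |H| is a multiple of lcm(2, 2) = 2 and divides |G| = 30.
Closing under the operation: H = {e, r^3, r^6, r^9, r^12, r^2s, r^5s, r^8s, r^11s, r^14s}, so |H| = 10.

10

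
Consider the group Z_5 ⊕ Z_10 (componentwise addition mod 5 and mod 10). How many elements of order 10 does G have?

24

An element (a,b) has order lcm(ord(a), ord(b)); count pairs with lcm equal to 10.
Enumerating gives 24 such elements.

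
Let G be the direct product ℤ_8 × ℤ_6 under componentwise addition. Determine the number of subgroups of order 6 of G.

|G| = 48 and 6 | 48, so subgroups of order 6 are possible by Lagrange.
The subgroups of order 6 are: {(0,0), (0,1), (0,2), (0,3), (0,4), (0,5)}; {(0,0), (0,2), (0,4), (4,0), (4,2), (4,4)}; {(0,0), (0,2), (0,4), (4,1), (4,3), (4,5)}.
So G has 3 subgroups of order 6.

3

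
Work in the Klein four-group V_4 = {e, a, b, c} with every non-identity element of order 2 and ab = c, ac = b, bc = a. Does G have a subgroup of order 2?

Yes

2 | 4. A subgroup of order 2 is {e, a}.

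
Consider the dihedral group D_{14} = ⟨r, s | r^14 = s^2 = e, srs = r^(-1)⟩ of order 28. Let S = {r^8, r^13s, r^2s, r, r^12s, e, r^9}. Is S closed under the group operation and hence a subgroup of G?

r^9 ∈ S but its inverse r^5 ∉ S, so S is not a subgroup.

No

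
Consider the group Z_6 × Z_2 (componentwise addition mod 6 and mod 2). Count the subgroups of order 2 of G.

3

|G| = 12 and 2 | 12, so subgroups of order 2 are possible by Lagrange.
The subgroups of order 2 are: {(0,0), (0,1)}; {(0,0), (3,0)}; {(0,0), (3,1)}.
So G has 3 subgroups of order 2.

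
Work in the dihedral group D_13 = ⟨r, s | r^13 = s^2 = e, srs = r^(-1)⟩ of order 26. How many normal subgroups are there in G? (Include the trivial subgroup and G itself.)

G has 16 subgroups. Checking conjugation-invariance by order — order 1: 1/1 normal; order 2: 0/13 normal; order 13: 1/1 normal; order 26: 1/1 normal.
Total normal subgroups: 3.

3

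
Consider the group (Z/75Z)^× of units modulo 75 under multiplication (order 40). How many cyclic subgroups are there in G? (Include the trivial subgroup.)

12

A cyclic subgroup of order d is generated by each of its φ(d) elements of order d, so the cyclic subgroups of order d number (#elements of order d)/φ(d).
Cyclic subgroups by order — order 1: 1; order 2: 3; order 4: 2; order 5: 1; order 10: 3; order 20: 2.
Total: 12.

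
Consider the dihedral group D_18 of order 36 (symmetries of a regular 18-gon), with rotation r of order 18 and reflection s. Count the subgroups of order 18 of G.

3

|G| = 36 and 18 | 36, so subgroups of order 18 are possible by Lagrange.
The subgroups of order 18 are: {e, r, r^2, r^3, r^4, r^5, r^6, r^7, r^8, r^9, r^10, r^11, r^12, r^13, r^14, r^15, r^16, r^17}; {e, r^2, r^4, r^6, r^8, r^10, r^12, r^14, r^16, s, r^2s, r^4s, r^6s, r^8s, r^10s, r^12s, r^14s, r^16s}; {e, r^2, r^4, r^6, r^8, r^10, r^12, r^14, r^16, rs, r^3s, r^5s, r^7s, r^9s, r^11s, r^13s, r^15s, r^17s}.
So G has 3 subgroups of order 18.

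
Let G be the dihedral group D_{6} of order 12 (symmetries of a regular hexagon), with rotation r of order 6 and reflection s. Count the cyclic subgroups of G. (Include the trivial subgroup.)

10

Each element a generates a cyclic subgroup ⟨a⟩; distinct elements may generate the same one (a cyclic group of order d has φ(d) generators).
Cyclic subgroups by order — order 1: 1; order 2: 7; order 3: 1; order 6: 1.
Total: 10.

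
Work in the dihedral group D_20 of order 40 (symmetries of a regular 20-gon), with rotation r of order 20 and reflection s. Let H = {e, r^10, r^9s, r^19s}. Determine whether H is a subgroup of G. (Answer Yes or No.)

Yes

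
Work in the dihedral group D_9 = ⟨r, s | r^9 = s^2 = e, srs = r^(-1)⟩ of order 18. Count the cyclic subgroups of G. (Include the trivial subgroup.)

12

Group the elements of G by the cyclic subgroup they generate; each cyclic subgroup of order d accounts for φ(d) elements.
Cyclic subgroups by order — order 1: 1; order 2: 9; order 3: 1; order 9: 1.
Total: 12.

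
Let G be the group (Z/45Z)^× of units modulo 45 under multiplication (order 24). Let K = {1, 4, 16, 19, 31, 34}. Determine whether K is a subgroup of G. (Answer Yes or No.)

Yes

|K| = 6 divides |G| = 24, consistent with Lagrange.
K contains the identity, every element's inverse is in K, and K is closed under ·: it is a subgroup.
In fact K = ⟨34⟩.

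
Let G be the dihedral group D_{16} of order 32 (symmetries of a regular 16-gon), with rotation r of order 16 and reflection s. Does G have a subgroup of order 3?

3 does not divide |G| = 32, so by Lagrange no subgroup of order 3 exists.

No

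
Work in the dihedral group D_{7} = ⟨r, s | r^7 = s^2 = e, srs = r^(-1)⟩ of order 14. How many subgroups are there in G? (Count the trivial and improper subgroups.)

|G| = 14, so by Lagrange every subgroup order divides 14. Divisors: 1, 2, 7, 14.
Subgroups by order — order 1: 1; order 2: 7; order 7: 1; order 14: 1.
Total: 1 + 7 + 1 + 1 = 10.

10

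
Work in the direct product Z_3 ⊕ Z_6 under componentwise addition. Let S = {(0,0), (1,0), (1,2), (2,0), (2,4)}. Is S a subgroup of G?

No

|S| = 5 does not divide |G| = 18, so by Lagrange S is not a subgroup.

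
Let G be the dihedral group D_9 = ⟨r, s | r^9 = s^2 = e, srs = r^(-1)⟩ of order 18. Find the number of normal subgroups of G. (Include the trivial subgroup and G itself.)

G has 16 subgroups. Checking conjugation-invariance by order — order 1: 1/1 normal; order 2: 0/9 normal; order 3: 1/1 normal; order 6: 0/3 normal; order 9: 1/1 normal; order 18: 1/1 normal.
Total normal subgroups: 4.

4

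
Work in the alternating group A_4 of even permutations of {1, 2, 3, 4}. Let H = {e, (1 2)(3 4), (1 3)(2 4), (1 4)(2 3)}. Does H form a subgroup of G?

|H| = 4 divides |G| = 12, consistent with Lagrange.
H contains the identity, every element's inverse is in H, and H is closed under ∘: it is a subgroup.

Yes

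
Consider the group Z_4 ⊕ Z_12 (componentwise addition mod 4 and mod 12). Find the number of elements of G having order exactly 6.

An element (a,b) has order lcm(ord(a), ord(b)); count pairs with lcm equal to 6.
Enumerating gives 6 such elements.

6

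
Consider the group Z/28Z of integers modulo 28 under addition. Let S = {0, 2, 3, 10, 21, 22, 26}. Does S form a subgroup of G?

No

3 ∈ S but its inverse 25 ∉ S, so S is not a subgroup.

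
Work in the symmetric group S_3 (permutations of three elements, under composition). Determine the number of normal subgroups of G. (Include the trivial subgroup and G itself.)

3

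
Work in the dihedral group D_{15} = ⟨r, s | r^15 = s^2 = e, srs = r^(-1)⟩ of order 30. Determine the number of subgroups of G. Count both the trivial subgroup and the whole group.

28

|G| = 30, so by Lagrange every subgroup order divides 30. Divisors: 1, 2, 3, 5, 6, 10, 15, 30.
Subgroups by order — order 1: 1; order 2: 15; order 3: 1; order 5: 1; order 6: 5; order 10: 3; order 15: 1; order 30: 1.
Total: 1 + 15 + 1 + 1 + 5 + 3 + 1 + 1 = 28.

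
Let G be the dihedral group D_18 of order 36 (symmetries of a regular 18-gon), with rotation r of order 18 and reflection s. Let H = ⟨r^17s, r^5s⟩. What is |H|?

6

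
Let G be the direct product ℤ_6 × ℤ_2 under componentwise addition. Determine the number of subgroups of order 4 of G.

|G| = 12 and 4 | 12, so subgroups of order 4 are possible by Lagrange.
The subgroups of order 4 are: {(0,0), (0,1), (3,0), (3,1)}.
So G has 1 subgroup of order 4.

1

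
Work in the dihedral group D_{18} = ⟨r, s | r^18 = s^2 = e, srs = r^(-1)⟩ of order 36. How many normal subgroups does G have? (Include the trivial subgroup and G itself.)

G has 45 subgroups. Checking conjugation-invariance by order — order 1: 1/1 normal; order 2: 1/19 normal; order 3: 1/1 normal; order 4: 0/9 normal; order 6: 1/7 normal; order 9: 1/1 normal; order 12: 0/3 normal; order 18: 3/3 normal; order 36: 1/1 normal.
Total normal subgroups: 9.

9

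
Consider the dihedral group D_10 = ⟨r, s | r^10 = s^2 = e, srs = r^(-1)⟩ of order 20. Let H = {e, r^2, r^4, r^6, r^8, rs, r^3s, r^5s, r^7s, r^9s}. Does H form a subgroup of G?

Yes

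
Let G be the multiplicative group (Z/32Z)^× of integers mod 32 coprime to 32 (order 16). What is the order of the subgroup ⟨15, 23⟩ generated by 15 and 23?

|⟨15⟩| = 2 and |⟨23⟩| = 4, so |H| is a multiple of lcm(2, 4) = 4 and divides |G| = 16.
Closing under the operation: H = {1, 7, 9, 15, 17, 23, 25, 31}, so |H| = 8.

8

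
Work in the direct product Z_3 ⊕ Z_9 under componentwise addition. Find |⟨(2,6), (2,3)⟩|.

|⟨(2,6)⟩| = 3 and |⟨(2,3)⟩| = 3, so |H| is a multiple of lcm(3, 3) = 3 and divides |G| = 27.
Closing under the operation: H = {(0,0), (0,3), (0,6), (1,0), (1,3), (1,6), (2,0), (2,3), (2,6)}, so |H| = 9.

9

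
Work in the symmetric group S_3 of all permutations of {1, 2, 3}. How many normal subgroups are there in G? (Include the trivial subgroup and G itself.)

3

G has 6 subgroups. Checking conjugation-invariance by order — order 1: 1/1 normal; order 2: 0/3 normal; order 3: 1/1 normal; order 6: 1/1 normal.
Total normal subgroups: 3.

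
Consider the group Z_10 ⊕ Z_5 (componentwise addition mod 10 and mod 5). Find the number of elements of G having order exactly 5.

An element (a,b) has order lcm(ord(a), ord(b)); count pairs with lcm equal to 5.
Enumerating gives 24 such elements.

24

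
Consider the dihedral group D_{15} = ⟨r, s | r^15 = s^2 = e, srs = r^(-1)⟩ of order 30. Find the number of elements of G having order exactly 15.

The elements of order 15 are: r, r^2, r^4, r^7, r^8, r^11, r^13, r^14.
That's 8.

8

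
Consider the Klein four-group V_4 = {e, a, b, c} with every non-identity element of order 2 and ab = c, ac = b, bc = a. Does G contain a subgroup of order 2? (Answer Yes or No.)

Yes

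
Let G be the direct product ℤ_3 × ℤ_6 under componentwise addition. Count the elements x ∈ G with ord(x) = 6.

8

An element (a,b) has order lcm(ord(a), ord(b)); count pairs with lcm equal to 6.
Enumerating gives 8 such elements.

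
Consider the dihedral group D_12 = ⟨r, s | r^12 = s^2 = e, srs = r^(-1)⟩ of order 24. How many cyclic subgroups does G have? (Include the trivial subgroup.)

18

A cyclic subgroup of order d is generated by each of its φ(d) elements of order d, so the cyclic subgroups of order d number (#elements of order d)/φ(d).
Cyclic subgroups by order — order 1: 1; order 2: 13; order 3: 1; order 4: 1; order 6: 1; order 12: 1.
Total: 18.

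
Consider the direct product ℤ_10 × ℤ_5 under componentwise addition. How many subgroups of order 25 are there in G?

|G| = 50 and 25 | 50, so subgroups of order 25 are possible by Lagrange.
The subgroups of order 25 are: {(0,0), (0,1), (0,2), (0,3), (0,4), (2,0), (2,1), (2,2), (2,3), (2,4), (4,0), (4,1), (4,2), (4,3), (4,4), (6,0), (6,1), (6,2), (6,3), (6,4), (8,0), (8,1), (8,2), (8,3), (8,4)}.
So G has 1 subgroup of order 25.

1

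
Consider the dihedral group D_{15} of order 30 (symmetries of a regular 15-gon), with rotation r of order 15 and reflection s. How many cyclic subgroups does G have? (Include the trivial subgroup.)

A cyclic subgroup of order d is generated by each of its φ(d) elements of order d, so the cyclic subgroups of order d number (#elements of order d)/φ(d).
Cyclic subgroups by order — order 1: 1; order 2: 15; order 3: 1; order 5: 1; order 15: 1.
Total: 19.

19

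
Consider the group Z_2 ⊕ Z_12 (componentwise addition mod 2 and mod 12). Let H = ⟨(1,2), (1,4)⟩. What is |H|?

12

|⟨(1,2)⟩| = 6 and |⟨(1,4)⟩| = 6, so |H| is a multiple of lcm(6, 6) = 6 and divides |G| = 24.
Closing under the operation: H = {(0,0), (0,2), (0,4), (0,6), (0,8), (0,10), (1,0), (1,2), (1,4), (1,6), (1,8), (1,10)}, so |H| = 12.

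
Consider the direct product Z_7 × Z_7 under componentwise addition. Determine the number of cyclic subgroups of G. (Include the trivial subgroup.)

Group the elements of G by the cyclic subgroup they generate; each cyclic subgroup of order d accounts for φ(d) elements.
Cyclic subgroups by order — order 1: 1; order 7: 8.
Total: 9.

9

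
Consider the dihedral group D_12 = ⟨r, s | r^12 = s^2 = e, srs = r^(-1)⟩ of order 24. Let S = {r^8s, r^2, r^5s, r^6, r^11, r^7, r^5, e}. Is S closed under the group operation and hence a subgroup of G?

r^11 ∈ S but its inverse r ∉ S, so S is not a subgroup.

No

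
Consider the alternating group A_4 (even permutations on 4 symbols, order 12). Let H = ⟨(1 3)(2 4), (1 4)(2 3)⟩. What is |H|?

|⟨(1 3)(2 4)⟩| = 2 and |⟨(1 4)(2 3)⟩| = 2, so |H| is a multiple of lcm(2, 2) = 2 and divides |G| = 12.
Closing under the operation: H = {e, (1 2)(3 4), (1 3)(2 4), (1 4)(2 3)}, so |H| = 4.

4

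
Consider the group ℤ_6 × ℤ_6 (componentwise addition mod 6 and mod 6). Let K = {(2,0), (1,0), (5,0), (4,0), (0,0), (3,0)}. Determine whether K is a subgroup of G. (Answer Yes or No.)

Yes

|K| = 6 divides |G| = 36, consistent with Lagrange.
K contains the identity, every element's inverse is in K, and K is closed under +: it is a subgroup.
In fact K = ⟨(5,0)⟩.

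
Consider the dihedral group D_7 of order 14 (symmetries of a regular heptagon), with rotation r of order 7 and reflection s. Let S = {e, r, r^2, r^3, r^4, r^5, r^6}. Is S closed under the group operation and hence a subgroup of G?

Yes

|S| = 7 divides |G| = 14, consistent with Lagrange.
S contains the identity, every element's inverse is in S, and S is closed under ·: it is a subgroup.
In fact S = ⟨r^4⟩.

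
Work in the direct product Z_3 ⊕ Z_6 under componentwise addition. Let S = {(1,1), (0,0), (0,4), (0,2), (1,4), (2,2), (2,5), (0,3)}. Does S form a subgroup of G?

No

|S| = 8 does not divide |G| = 18, so by Lagrange S is not a subgroup.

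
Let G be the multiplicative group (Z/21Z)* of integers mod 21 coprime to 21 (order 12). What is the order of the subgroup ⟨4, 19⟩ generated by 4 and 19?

6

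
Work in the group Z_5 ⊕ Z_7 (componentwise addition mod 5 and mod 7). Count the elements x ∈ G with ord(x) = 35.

24

An element (a,b) has order lcm(ord(a), ord(b)); count pairs with lcm equal to 35.
Enumerating gives 24 such elements.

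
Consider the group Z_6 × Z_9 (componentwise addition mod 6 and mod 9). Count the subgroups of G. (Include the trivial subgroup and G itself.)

|G| = 54, so by Lagrange every subgroup order divides 54. Divisors: 1, 2, 3, 6, 9, 18, 27, 54.
Subgroups by order — order 1: 1; order 2: 1; order 3: 4; order 6: 4; order 9: 4; order 18: 4; order 27: 1; order 54: 1.
Total: 1 + 1 + 4 + 4 + 4 + 4 + 1 + 1 = 20.

20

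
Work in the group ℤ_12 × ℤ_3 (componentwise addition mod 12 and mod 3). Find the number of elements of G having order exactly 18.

0

An element (a,b) has order lcm(ord(a), ord(b)); count pairs with lcm equal to 18.
Enumerating gives 0 such elements.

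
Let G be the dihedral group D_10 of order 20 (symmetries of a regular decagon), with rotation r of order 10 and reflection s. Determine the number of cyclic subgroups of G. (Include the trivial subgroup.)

Each element a generates a cyclic subgroup ⟨a⟩; distinct elements may generate the same one (a cyclic group of order d has φ(d) generators).
Cyclic subgroups by order — order 1: 1; order 2: 11; order 5: 1; order 10: 1.
Total: 14.

14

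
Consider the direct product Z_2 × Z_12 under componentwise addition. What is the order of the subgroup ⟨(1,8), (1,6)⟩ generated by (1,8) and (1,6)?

12

|⟨(1,8)⟩| = 6 and |⟨(1,6)⟩| = 2, so |H| is a multiple of lcm(6, 2) = 6 and divides |G| = 24.
Closing under the operation: H = {(0,0), (0,2), (0,4), (0,6), (0,8), (0,10), (1,0), (1,2), (1,4), (1,6), (1,8), (1,10)}, so |H| = 12.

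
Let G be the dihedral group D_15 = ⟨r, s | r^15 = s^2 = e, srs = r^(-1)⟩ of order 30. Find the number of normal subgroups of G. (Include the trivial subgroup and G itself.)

G has 28 subgroups. Checking conjugation-invariance by order — order 1: 1/1 normal; order 2: 0/15 normal; order 3: 1/1 normal; order 5: 1/1 normal; order 6: 0/5 normal; order 10: 0/3 normal; order 15: 1/1 normal; order 30: 1/1 normal.
Total normal subgroups: 5.

5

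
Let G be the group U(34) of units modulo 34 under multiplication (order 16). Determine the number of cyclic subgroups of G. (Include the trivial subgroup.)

5

Each element a generates a cyclic subgroup ⟨a⟩; distinct elements may generate the same one (a cyclic group of order d has φ(d) generators).
Cyclic subgroups by order — order 1: 1; order 2: 1; order 4: 1; order 8: 1; order 16: 1.
Total: 5.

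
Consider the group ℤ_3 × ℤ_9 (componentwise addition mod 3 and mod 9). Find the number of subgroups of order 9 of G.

4

|G| = 27 and 9 | 27, so subgroups of order 9 are possible by Lagrange.
The subgroups of order 9 are: {(0,0), (0,1), (0,2), (0,3), (0,4), (0,5), (0,6), (0,7), (0,8)}; {(0,0), (0,3), (0,6), (1,0), (1,3), (1,6), (2,0), (2,3), (2,6)}; {(0,0), (0,3), (0,6), (1,1), (1,4), (1,7), (2,2), (2,5), (2,8)}; {(0,0), (0,3), (0,6), (1,2), (1,5), (1,8), (2,1), (2,4), (2,7)}.
So G has 4 subgroups of order 9.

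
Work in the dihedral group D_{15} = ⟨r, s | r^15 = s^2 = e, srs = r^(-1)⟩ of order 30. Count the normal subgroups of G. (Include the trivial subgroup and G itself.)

5

G has 28 subgroups. Checking conjugation-invariance by order — order 1: 1/1 normal; order 2: 0/15 normal; order 3: 1/1 normal; order 5: 1/1 normal; order 6: 0/5 normal; order 10: 0/3 normal; order 15: 1/1 normal; order 30: 1/1 normal.
Total normal subgroups: 5.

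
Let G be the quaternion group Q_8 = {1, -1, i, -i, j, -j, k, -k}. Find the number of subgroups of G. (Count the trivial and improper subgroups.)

|G| = 8, so by Lagrange every subgroup order divides 8. Divisors: 1, 2, 4, 8.
Subgroups by order — order 1: 1; order 2: 1; order 4: 3; order 8: 1.
Total: 1 + 1 + 3 + 1 = 6.

6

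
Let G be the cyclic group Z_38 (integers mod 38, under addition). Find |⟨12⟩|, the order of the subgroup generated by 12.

19

In Z_38, the order of an element a is n/gcd(a, n).
gcd(12, 38) = 2, so |⟨12⟩| = 38/2 = 19.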